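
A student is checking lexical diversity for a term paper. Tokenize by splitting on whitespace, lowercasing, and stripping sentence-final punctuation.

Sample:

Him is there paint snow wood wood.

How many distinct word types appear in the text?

6

Distinct types: {him, is, paint, snow, there, wood}
V = 6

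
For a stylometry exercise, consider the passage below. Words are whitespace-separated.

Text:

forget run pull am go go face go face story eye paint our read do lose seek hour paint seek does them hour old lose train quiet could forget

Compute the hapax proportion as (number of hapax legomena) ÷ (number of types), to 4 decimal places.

0.6667

Frequencies: go:3, forget:2, face:2, paint:2, lose:2, seek:2, hour:2, run:1, pull:1, am:1, story:1, eye:1, our:1, read:1, do:1, does:1, them:1, old:1, train:1, quiet:1, … (1 more, each freq 1)
Hapax count = 14; type count = 21.
Ratio = 14 / 21 = 0.6667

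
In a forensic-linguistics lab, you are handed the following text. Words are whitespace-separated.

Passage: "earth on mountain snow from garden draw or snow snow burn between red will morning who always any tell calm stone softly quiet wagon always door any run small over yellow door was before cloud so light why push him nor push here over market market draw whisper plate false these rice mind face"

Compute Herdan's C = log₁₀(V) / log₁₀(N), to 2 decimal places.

0.95

N = 54, V = 45.
log₁₀(V) = 1.653213, log₁₀(N) = 1.732394
C = 1.653213 / 1.732394 = 0.95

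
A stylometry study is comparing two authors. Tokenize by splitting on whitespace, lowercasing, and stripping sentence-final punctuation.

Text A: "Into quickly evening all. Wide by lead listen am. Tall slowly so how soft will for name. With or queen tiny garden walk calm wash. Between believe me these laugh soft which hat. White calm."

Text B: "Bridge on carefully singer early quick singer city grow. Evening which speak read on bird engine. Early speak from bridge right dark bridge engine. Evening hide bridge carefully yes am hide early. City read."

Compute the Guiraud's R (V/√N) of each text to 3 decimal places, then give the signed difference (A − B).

A: V=33, N=35, R=5.578
B: V=20, N=34, R=3.430
Difference = 5.578 − 3.430 = 2.148

2.148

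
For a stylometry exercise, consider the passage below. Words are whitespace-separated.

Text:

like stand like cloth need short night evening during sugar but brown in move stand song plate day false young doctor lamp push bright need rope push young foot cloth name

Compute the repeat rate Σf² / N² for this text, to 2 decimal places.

0.04

Frequencies: like:2, stand:2, cloth:2, need:2, young:2, push:2, short:1, night:1, evening:1, during:1, sugar:1, but:1, brown:1, in:1, move:1, song:1, plate:1, day:1, false:1, doctor:1, … (5 more, each freq 1)
Σf² = 43; N² = 961
Repeat rate = 43 / 961 = 0.04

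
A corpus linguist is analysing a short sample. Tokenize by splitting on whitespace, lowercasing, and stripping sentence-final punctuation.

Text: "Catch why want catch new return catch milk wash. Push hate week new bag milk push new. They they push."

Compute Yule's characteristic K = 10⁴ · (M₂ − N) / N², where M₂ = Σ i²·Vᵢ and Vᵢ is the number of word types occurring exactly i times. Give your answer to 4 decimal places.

550.0000

Frequencies: catch:3, new:3, push:3, milk:2, they:2, why:1, want:1, return:1, wash:1, hate:1, week:1, bag:1
N = 20. Frequency spectrum: V_1=7, V_2=2, V_3=3
M₂ = 1²·7 + 2²·2 + 3²·3 = 42
K = 10000 × (42 − 20) / 20² = 550.0000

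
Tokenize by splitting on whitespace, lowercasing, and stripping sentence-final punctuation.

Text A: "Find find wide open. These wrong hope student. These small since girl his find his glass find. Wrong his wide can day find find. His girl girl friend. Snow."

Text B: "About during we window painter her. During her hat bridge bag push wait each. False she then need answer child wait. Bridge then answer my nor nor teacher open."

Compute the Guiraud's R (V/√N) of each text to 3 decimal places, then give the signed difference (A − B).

-1.114

A: V=16, N=29, R=2.971
B: V=22, N=29, R=4.085
Difference = 2.971 − 4.085 = -1.114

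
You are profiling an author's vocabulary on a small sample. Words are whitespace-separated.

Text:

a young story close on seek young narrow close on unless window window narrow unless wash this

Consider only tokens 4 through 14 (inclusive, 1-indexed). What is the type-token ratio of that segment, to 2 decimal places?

0.64

Segment tokens 4–14: close, on, seek, young, narrow, close, on, unless, window, window, narrow
Segment N = 11, segment V = 7.
TTR = 7 / 11 = 0.64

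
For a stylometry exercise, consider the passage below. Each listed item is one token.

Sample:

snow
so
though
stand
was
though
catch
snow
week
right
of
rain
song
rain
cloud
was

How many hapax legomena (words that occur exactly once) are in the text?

8

Frequencies: snow:2, though:2, was:2, rain:2, so:1, stand:1, catch:1, week:1, right:1, of:1, song:1, cloud:1
Hapax (freq=1): catch, cloud, of, right, so, song, stand, week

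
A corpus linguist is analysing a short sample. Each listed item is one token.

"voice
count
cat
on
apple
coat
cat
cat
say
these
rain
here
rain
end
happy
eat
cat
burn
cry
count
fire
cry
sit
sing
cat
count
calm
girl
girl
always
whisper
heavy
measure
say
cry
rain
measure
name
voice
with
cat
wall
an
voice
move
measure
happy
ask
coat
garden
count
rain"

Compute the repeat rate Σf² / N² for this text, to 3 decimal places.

0.049

Frequencies: cat:6, count:4, rain:4, voice:3, cry:3, measure:3, coat:2, say:2, happy:2, girl:2, on:1, apple:1, these:1, here:1, end:1, eat:1, burn:1, fire:1, sit:1, sing:1, … (11 more, each freq 1)
Σf² = 132; N² = 2704
Repeat rate = 132 / 2704 = 0.049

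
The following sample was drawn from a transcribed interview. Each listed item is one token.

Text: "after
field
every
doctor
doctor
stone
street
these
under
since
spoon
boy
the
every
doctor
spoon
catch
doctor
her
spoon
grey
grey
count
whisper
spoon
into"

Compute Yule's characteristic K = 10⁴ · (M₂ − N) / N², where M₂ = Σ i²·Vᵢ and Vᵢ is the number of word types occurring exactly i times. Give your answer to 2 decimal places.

414.20

Frequencies: doctor:4, spoon:4, every:2, grey:2, after:1, field:1, stone:1, street:1, these:1, under:1, since:1, boy:1, the:1, catch:1, her:1, count:1, whisper:1, into:1
N = 26. Frequency spectrum: V_1=14, V_2=2, V_4=2
M₂ = 1²·14 + 2²·2 + 4²·2 = 54
K = 10000 × (54 − 26) / 26² = 414.20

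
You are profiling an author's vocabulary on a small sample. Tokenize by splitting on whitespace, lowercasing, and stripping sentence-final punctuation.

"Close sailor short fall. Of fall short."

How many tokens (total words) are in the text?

Tokens: close, sailor, short, fall, of, fall, short
N = 7

7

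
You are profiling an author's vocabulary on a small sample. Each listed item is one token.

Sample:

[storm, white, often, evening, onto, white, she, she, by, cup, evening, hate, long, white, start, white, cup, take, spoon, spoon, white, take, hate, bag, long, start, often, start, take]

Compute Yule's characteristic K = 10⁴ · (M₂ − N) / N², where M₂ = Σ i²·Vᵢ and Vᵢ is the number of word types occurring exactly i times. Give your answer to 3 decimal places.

546.968

Frequencies: white:5, start:3, take:3, often:2, evening:2, she:2, cup:2, hate:2, long:2, spoon:2, storm:1, onto:1, by:1, bag:1
N = 29. Frequency spectrum: V_1=4, V_2=7, V_3=2, V_5=1
M₂ = 1²·4 + 2²·7 + 3²·2 + 5²·1 = 75
K = 10000 × (75 − 29) / 29² = 546.968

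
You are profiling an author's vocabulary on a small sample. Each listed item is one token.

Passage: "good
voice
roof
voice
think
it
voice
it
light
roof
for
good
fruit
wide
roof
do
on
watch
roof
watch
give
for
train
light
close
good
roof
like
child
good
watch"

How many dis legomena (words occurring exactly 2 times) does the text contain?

3

Frequencies: roof:5, good:4, voice:3, watch:3, it:2, light:2, for:2, think:1, fruit:1, wide:1, do:1, on:1, give:1, train:1, close:1, like:1, child:1
Words with frequency 2: for, it, light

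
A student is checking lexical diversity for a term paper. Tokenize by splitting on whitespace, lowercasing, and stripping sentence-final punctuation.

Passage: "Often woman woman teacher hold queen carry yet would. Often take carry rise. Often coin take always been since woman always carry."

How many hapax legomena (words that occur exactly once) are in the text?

Frequencies: often:3, woman:3, carry:3, take:2, always:2, teacher:1, hold:1, queen:1, yet:1, would:1, rise:1, coin:1, been:1, since:1
Hapax (freq=1): been, coin, hold, queen, rise, since, teacher, would, yet

9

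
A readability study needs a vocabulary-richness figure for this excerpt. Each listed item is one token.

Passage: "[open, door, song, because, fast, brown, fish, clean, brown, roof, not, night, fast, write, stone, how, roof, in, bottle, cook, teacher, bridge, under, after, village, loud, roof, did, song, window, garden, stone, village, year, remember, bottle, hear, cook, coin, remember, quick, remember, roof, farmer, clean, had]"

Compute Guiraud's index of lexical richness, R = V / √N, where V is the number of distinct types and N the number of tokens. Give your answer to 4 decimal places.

4.8656

N = 46, V = 33.
√N = 6.782330
R = 33 / 6.782330 = 4.8656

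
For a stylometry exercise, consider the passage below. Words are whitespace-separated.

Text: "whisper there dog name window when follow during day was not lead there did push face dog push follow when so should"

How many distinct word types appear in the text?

Distinct types: {day, did, dog, during, face, follow, lead, name, not, push, should, so, there, was, when, whisper, window}
V = 17

17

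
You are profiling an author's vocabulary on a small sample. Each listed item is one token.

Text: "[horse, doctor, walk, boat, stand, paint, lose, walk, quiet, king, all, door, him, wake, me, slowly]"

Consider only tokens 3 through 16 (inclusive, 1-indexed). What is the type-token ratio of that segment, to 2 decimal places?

0.93

Segment tokens 3–16: walk, boat, stand, paint, lose, walk, quiet, king, all, door, him, wake, me, slowly
Segment N = 14, segment V = 13.
TTR = 13 / 14 = 0.93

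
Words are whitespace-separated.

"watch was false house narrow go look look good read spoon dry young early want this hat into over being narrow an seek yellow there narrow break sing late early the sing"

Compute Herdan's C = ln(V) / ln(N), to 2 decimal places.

0.95

N = 32, V = 27.
ln(V) = 3.295837, ln(N) = 3.465736
C = 3.295837 / 3.465736 = 0.95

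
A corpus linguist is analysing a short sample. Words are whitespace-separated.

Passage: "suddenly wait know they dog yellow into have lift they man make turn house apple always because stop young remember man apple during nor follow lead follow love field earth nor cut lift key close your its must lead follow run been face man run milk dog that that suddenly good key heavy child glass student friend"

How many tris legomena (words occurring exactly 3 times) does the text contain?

Frequencies: man:3, follow:3, suddenly:2, they:2, dog:2, lift:2, apple:2, nor:2, lead:2, key:2, run:2, that:2, wait:1, know:1, yellow:1, into:1, have:1, make:1, turn:1, house:1, … (23 more, each freq 1)
Words with frequency 3: follow, man

2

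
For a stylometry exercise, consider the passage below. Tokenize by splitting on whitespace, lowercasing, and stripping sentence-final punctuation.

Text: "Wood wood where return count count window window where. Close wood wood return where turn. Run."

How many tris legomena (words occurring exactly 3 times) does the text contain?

Frequencies: wood:4, where:3, return:2, count:2, window:2, close:1, turn:1, run:1
Words with frequency 3: where

1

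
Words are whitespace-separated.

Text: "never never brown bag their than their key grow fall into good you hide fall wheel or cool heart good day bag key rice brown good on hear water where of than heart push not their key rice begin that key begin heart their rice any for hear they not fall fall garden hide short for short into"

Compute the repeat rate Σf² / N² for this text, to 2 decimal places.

Frequencies: their:4, key:4, fall:4, good:3, heart:3, rice:3, never:2, brown:2, bag:2, than:2, into:2, hide:2, hear:2, not:2, begin:2, for:2, short:2, grow:1, you:1, wheel:1, … (12 more, each freq 1)
Σf² = 134; N² = 3364
Repeat rate = 134 / 3364 = 0.04

0.04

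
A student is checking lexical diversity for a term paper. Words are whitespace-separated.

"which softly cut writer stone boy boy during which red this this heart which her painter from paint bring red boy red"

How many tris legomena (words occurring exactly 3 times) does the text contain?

3

Frequencies: which:3, boy:3, red:3, this:2, softly:1, cut:1, writer:1, stone:1, during:1, heart:1, her:1, painter:1, from:1, paint:1, bring:1
Words with frequency 3: boy, red, which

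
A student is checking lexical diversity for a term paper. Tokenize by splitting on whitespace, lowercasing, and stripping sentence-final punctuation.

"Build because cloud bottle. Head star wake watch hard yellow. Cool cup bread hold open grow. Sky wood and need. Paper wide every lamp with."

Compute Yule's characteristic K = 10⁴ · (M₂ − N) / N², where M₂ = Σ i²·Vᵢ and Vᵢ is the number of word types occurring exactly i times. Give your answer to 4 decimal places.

0.0000

Frequencies: build:1, because:1, cloud:1, bottle:1, head:1, star:1, wake:1, watch:1, hard:1, yellow:1, cool:1, cup:1, bread:1, hold:1, open:1, grow:1, sky:1, wood:1, and:1, need:1, … (5 more, each freq 1)
N = 25. Frequency spectrum: V_1=25
M₂ = 1²·25 = 25
K = 10000 × (25 − 25) / 25² = 0.0000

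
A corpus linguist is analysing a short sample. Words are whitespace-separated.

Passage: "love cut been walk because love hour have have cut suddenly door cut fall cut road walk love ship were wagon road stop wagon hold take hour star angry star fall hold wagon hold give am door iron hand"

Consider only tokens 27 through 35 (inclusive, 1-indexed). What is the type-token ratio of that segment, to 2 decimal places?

Segment tokens 27–35: hour, star, angry, star, fall, hold, wagon, hold, give
Segment N = 9, segment V = 7.
TTR = 7 / 9 = 0.78

0.78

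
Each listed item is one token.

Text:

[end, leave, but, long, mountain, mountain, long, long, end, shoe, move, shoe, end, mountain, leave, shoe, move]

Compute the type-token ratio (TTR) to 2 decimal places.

0.41

N = 17 tokens, V = 7 types.
TTR = V / N = 7 / 17 = 0.41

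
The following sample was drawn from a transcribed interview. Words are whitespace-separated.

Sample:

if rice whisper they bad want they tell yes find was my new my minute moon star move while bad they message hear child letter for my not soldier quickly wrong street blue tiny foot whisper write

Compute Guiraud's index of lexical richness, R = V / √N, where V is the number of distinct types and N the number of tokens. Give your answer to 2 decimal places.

N = 37, V = 31.
√N = 6.082763
R = 31 / 6.082763 = 5.10

5.10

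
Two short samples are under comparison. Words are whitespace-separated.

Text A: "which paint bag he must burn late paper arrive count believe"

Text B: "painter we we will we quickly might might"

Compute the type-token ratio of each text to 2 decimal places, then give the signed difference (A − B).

0.37

TTR(A) = 11/11 = 1.00
TTR(B) = 5/8 = 0.63
Difference = 1.00 − 0.63 = 0.37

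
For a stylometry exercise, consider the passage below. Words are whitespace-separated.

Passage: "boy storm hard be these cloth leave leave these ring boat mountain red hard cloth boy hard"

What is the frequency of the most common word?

3

Frequencies: hard:3, boy:2, these:2, cloth:2, leave:2, storm:1, be:1, ring:1, boat:1, mountain:1, red:1
Most common: 'hard' with frequency 3.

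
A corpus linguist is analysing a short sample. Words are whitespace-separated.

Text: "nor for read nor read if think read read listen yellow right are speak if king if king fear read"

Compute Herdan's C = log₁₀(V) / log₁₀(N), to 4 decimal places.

N = 20, V = 12.
log₁₀(V) = 1.079181, log₁₀(N) = 1.301030
C = 1.079181 / 1.301030 = 0.8295

0.8295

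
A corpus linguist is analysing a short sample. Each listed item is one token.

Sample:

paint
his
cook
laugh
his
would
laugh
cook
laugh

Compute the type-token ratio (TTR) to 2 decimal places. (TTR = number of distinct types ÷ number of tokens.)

0.56

N = 9 tokens, V = 5 types.
TTR = V / N = 5 / 9 = 0.56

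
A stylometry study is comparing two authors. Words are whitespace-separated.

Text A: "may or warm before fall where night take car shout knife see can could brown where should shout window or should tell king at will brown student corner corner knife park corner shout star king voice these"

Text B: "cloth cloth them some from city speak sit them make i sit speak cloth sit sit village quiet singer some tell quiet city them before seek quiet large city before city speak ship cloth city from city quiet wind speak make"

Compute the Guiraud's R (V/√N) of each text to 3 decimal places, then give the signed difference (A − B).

1.628

A: V=27, N=37, R=4.439
B: V=18, N=41, R=2.811
Difference = 4.439 − 2.811 = 1.628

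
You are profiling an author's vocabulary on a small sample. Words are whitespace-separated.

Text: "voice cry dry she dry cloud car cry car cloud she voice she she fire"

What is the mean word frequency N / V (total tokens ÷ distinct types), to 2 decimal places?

2.14

N = 15 tokens, V = 7 types.
Mean frequency = N / V = 15 / 7 = 2.14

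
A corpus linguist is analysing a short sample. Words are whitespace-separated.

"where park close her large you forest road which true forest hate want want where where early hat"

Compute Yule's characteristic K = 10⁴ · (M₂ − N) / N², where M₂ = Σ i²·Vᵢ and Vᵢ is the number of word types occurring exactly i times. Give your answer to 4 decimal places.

308.6420

Frequencies: where:3, forest:2, want:2, park:1, close:1, her:1, large:1, you:1, road:1, which:1, true:1, hate:1, early:1, hat:1
N = 18. Frequency spectrum: V_1=11, V_2=2, V_3=1
M₂ = 1²·11 + 2²·2 + 3²·1 = 28
K = 10000 × (28 − 18) / 18² = 308.6420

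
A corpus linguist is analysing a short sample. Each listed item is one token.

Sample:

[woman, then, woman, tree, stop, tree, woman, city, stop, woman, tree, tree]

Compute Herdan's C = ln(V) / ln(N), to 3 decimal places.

0.648

N = 12, V = 5.
ln(V) = 1.609438, ln(N) = 2.484907
C = 1.609438 / 2.484907 = 0.648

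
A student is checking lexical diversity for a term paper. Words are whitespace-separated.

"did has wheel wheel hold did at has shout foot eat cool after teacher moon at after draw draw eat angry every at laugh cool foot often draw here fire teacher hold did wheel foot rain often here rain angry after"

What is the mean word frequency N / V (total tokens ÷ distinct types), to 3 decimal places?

N = 41 tokens, V = 20 types.
Mean frequency = N / V = 41 / 20 = 2.050

2.050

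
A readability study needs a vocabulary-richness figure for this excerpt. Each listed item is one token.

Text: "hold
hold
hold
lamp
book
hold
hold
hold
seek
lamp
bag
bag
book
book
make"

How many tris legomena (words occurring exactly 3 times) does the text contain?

1

Frequencies: hold:6, book:3, lamp:2, bag:2, seek:1, make:1
Words with frequency 3: book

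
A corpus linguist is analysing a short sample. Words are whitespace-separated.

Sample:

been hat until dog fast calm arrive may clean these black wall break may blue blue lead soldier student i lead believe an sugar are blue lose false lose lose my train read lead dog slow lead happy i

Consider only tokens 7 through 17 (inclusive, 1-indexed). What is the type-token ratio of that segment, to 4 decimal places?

0.8182

Segment tokens 7–17: arrive, may, clean, these, black, wall, break, may, blue, blue, lead
Segment N = 11, segment V = 9.
TTR = 9 / 11 = 0.8182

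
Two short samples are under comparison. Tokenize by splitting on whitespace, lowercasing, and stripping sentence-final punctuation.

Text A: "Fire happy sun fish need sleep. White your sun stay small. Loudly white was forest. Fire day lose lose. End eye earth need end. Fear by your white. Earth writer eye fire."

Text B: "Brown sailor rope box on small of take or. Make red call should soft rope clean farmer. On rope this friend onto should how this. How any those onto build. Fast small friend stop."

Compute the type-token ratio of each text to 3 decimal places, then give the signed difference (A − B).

TTR(A) = 21/32 = 0.656
TTR(B) = 25/34 = 0.735
Difference = 0.656 − 0.735 = -0.079

-0.079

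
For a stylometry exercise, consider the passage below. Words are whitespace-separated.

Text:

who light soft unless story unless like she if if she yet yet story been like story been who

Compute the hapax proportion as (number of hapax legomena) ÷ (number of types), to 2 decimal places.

0.20

Frequencies: story:3, who:2, unless:2, like:2, she:2, if:2, yet:2, been:2, light:1, soft:1
Hapax count = 2; type count = 10.
Ratio = 2 / 10 = 0.20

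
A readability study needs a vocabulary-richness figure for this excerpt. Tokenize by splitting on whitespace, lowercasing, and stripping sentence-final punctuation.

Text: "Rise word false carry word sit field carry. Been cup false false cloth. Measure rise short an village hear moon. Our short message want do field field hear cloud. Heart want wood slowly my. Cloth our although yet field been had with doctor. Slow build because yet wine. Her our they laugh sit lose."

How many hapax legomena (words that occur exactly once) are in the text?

24

Frequencies: field:4, false:3, our:3, rise:2, word:2, carry:2, sit:2, been:2, cloth:2, short:2, hear:2, want:2, yet:2, cup:1, measure:1, an:1, village:1, moon:1, message:1, do:1, … (17 more, each freq 1)
Hapax (freq=1): although, an, because, build, cloud, cup, do, doctor, had, heart, her, laugh, lose, measure, message, moon, my, slow, slowly, they, village, wine, with, wood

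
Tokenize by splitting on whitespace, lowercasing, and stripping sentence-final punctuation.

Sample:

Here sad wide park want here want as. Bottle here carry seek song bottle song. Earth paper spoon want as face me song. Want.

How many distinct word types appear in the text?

15

Distinct types: {as, bottle, carry, earth, face, here, me, paper, park, sad, seek, song, spoon, want, wide}
V = 15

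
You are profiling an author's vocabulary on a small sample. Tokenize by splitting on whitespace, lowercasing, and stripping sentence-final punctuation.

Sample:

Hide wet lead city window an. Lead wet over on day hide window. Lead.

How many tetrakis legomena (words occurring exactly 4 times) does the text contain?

0

Frequencies: lead:3, hide:2, wet:2, window:2, city:1, an:1, over:1, on:1, day:1
Words with frequency 4: (none)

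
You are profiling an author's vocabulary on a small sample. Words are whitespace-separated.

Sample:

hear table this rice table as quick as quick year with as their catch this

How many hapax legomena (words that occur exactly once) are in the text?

Frequencies: as:3, table:2, this:2, quick:2, hear:1, rice:1, year:1, with:1, their:1, catch:1
Hapax (freq=1): catch, hear, rice, their, with, year

6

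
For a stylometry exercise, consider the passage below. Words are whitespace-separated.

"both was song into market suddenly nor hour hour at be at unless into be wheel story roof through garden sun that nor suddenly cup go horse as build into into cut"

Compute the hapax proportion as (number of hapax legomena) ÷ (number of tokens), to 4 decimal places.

Frequencies: into:4, suddenly:2, nor:2, hour:2, at:2, be:2, both:1, was:1, song:1, market:1, unless:1, wheel:1, story:1, roof:1, through:1, garden:1, sun:1, that:1, cup:1, go:1, … (4 more, each freq 1)
Hapax count = 18; token count = 32.
Ratio = 18 / 32 = 0.5625

0.5625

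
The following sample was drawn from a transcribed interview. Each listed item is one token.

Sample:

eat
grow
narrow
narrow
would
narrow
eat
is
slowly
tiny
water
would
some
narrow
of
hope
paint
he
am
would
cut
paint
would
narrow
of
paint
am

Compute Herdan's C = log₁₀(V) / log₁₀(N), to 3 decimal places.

N = 27, V = 15.
log₁₀(V) = 1.176091, log₁₀(N) = 1.431364
C = 1.176091 / 1.431364 = 0.822

0.822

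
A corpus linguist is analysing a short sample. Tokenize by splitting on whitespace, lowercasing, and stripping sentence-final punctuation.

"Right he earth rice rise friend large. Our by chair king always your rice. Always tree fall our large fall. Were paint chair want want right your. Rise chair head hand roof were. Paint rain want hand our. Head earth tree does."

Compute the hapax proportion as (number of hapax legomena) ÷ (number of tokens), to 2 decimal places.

Frequencies: our:3, chair:3, want:3, right:2, earth:2, rice:2, rise:2, large:2, always:2, your:2, tree:2, fall:2, were:2, paint:2, head:2, hand:2, he:1, friend:1, by:1, king:1, … (3 more, each freq 1)
Hapax count = 7; token count = 42.
Ratio = 7 / 42 = 0.17

0.17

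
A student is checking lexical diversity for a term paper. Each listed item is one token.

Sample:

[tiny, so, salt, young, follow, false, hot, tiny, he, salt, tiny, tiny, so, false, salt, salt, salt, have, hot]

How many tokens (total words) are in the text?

Tokens: tiny, so, salt, young, follow, false, hot, tiny, he, salt, tiny, tiny, so, false, salt, salt, salt, have, hot
N = 19

19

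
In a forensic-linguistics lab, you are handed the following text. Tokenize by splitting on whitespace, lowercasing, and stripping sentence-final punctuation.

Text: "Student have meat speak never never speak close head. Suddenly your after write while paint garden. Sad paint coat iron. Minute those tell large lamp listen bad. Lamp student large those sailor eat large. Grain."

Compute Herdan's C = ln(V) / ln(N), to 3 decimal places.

N = 35, V = 27.
ln(V) = 3.295837, ln(N) = 3.555348
C = 3.295837 / 3.555348 = 0.927

0.927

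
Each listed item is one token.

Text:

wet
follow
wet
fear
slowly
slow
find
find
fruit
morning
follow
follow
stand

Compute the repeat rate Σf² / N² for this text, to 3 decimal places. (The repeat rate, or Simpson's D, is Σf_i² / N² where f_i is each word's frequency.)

Frequencies: follow:3, wet:2, find:2, fear:1, slowly:1, slow:1, fruit:1, morning:1, stand:1
Σf² = 23; N² = 169
Repeat rate = 23 / 169 = 0.136

0.136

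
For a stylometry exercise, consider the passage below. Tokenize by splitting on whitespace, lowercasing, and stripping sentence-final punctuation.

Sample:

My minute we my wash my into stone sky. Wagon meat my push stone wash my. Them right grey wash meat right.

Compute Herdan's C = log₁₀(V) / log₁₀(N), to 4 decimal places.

0.8298

N = 22, V = 13.
log₁₀(V) = 1.113943, log₁₀(N) = 1.342423
C = 1.113943 / 1.342423 = 0.8298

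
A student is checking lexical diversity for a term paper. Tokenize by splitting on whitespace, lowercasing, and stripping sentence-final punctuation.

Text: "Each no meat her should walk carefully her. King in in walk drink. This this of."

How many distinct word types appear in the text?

12

Distinct types: {carefully, drink, each, her, in, king, meat, no, of, should, this, walk}
V = 12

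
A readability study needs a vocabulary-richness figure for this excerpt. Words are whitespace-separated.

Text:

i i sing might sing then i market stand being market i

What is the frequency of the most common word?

Frequencies: i:4, sing:2, market:2, might:1, then:1, stand:1, being:1
Most common: 'i' with frequency 4.

4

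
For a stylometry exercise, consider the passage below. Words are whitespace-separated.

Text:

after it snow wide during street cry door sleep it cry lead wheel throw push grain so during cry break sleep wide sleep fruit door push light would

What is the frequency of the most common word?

Frequencies: cry:3, sleep:3, it:2, wide:2, during:2, door:2, push:2, after:1, snow:1, street:1, lead:1, wheel:1, throw:1, grain:1, so:1, break:1, fruit:1, light:1, would:1
Most common: 'cry' with frequency 3.

3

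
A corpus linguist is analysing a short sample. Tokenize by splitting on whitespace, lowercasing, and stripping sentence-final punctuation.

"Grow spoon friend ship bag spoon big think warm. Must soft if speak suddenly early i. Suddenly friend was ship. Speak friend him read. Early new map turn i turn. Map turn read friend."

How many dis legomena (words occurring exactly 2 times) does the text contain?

Frequencies: friend:4, turn:3, spoon:2, ship:2, speak:2, suddenly:2, early:2, i:2, read:2, map:2, grow:1, bag:1, big:1, think:1, warm:1, must:1, soft:1, if:1, was:1, him:1, … (1 more, each freq 1)
Words with frequency 2: early, i, map, read, ship, speak, spoon, suddenly

8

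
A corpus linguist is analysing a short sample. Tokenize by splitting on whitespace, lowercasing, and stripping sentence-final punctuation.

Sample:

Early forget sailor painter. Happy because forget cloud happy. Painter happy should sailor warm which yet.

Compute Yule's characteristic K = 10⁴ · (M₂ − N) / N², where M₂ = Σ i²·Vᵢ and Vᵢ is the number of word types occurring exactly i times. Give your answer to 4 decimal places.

468.7500

Frequencies: happy:3, forget:2, sailor:2, painter:2, early:1, because:1, cloud:1, should:1, warm:1, which:1, yet:1
N = 16. Frequency spectrum: V_1=7, V_2=3, V_3=1
M₂ = 1²·7 + 2²·3 + 3²·1 = 28
K = 10000 × (28 − 16) / 16² = 468.7500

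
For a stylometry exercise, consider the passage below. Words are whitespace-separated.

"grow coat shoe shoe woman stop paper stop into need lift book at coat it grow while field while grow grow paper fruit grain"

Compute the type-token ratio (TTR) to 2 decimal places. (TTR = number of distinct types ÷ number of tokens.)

N = 24 tokens, V = 16 types.
TTR = V / N = 16 / 24 = 0.67

0.67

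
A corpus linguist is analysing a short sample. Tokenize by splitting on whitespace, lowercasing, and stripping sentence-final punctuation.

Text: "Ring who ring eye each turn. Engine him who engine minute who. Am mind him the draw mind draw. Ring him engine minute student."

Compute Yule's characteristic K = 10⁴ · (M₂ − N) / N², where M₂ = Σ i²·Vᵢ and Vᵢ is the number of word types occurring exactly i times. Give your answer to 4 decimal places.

Frequencies: ring:3, who:3, engine:3, him:3, minute:2, mind:2, draw:2, eye:1, each:1, turn:1, am:1, the:1, student:1
N = 24. Frequency spectrum: V_1=6, V_2=3, V_3=4
M₂ = 1²·6 + 2²·3 + 3²·4 = 54
K = 10000 × (54 − 24) / 24² = 520.8333

520.8333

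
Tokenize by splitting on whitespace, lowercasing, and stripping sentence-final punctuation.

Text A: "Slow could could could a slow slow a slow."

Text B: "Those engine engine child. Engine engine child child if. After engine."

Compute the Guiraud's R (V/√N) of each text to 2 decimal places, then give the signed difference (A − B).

A: V=3, N=9, R=1.00
B: V=5, N=11, R=1.51
Difference = 1.00 − 1.51 = -0.51

-0.51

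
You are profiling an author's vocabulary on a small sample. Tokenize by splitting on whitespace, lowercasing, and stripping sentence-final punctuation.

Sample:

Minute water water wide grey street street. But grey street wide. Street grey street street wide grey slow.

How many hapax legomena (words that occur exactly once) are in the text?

3

Frequencies: street:6, grey:4, wide:3, water:2, minute:1, but:1, slow:1
Hapax (freq=1): but, minute, slow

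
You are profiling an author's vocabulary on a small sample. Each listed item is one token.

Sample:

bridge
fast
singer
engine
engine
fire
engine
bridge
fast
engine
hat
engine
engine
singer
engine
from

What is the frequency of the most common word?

Frequencies: engine:7, bridge:2, fast:2, singer:2, fire:1, hat:1, from:1
Most common: 'engine' with frequency 7.

7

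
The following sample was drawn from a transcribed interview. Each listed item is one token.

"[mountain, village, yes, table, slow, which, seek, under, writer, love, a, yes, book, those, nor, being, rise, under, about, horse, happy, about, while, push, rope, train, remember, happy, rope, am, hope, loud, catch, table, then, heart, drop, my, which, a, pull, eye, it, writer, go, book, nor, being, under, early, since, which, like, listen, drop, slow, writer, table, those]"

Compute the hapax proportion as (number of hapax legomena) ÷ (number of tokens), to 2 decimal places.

0.42

Frequencies: table:3, which:3, under:3, writer:3, yes:2, slow:2, a:2, book:2, those:2, nor:2, being:2, about:2, happy:2, rope:2, drop:2, mountain:1, village:1, seek:1, love:1, rise:1, … (20 more, each freq 1)
Hapax count = 25; token count = 59.
Ratio = 25 / 59 = 0.42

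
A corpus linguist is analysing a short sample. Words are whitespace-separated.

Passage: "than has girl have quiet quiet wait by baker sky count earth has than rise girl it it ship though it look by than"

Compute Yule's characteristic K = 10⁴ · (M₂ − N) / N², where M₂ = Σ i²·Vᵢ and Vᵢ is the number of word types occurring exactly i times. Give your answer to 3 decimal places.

Frequencies: than:3, it:3, has:2, girl:2, quiet:2, by:2, have:1, wait:1, baker:1, sky:1, count:1, earth:1, rise:1, ship:1, though:1, look:1
N = 24. Frequency spectrum: V_1=10, V_2=4, V_3=2
M₂ = 1²·10 + 2²·4 + 3²·2 = 44
K = 10000 × (44 − 24) / 24² = 347.222

347.222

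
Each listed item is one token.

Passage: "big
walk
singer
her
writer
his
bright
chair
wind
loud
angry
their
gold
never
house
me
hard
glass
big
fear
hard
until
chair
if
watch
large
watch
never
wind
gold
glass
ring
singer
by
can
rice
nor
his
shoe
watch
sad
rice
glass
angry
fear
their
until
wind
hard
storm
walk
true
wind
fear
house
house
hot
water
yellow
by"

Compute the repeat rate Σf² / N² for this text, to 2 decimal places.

Frequencies: wind:4, house:3, hard:3, glass:3, fear:3, watch:3, big:2, walk:2, singer:2, his:2, chair:2, angry:2, their:2, gold:2, never:2, until:2, by:2, rice:2, her:1, writer:1, … (15 more, each freq 1)
Σf² = 126; N² = 3600
Repeat rate = 126 / 3600 = 0.04

0.04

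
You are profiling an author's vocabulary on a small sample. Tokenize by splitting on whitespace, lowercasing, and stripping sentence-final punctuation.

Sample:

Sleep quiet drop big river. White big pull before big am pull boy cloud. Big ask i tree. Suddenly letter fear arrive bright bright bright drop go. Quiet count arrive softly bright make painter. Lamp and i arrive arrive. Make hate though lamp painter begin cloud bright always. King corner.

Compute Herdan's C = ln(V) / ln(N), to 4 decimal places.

0.8859

N = 50, V = 32.
ln(V) = 3.465736, ln(N) = 3.912023
C = 3.465736 / 3.912023 = 0.8859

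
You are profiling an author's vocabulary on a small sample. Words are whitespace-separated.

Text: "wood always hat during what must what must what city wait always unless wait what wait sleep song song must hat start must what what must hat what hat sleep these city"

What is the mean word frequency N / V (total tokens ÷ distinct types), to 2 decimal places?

N = 32 tokens, V = 13 types.
Mean frequency = N / V = 32 / 13 = 2.46

2.46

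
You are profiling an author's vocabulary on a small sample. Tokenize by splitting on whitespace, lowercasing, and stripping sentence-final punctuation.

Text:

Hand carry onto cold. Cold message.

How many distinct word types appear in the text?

5

Distinct types: {carry, cold, hand, message, onto}
V = 5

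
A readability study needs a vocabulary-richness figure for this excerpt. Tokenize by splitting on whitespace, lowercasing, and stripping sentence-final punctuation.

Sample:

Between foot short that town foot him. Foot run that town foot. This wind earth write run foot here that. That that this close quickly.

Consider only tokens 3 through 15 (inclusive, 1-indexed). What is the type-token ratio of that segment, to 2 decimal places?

0.69

Segment tokens 3–15: short, that, town, foot, him, foot, run, that, town, foot, this, wind, earth
Segment N = 13, segment V = 9.
TTR = 9 / 13 = 0.69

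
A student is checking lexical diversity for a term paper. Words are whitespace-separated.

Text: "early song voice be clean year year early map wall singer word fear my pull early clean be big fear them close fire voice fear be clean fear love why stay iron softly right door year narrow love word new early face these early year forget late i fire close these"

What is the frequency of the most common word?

5

Frequencies: early:5, year:4, fear:4, be:3, clean:3, voice:2, word:2, close:2, fire:2, love:2, these:2, song:1, map:1, wall:1, singer:1, my:1, pull:1, big:1, them:1, why:1, … (11 more, each freq 1)
Most common: 'early' with frequency 5.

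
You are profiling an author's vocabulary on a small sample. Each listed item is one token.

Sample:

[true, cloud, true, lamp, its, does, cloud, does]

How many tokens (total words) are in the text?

8

Tokens: true, cloud, true, lamp, its, does, cloud, does
N = 8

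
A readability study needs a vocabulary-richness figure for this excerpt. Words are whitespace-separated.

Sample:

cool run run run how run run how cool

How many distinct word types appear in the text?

Distinct types: {cool, how, run}
V = 3

3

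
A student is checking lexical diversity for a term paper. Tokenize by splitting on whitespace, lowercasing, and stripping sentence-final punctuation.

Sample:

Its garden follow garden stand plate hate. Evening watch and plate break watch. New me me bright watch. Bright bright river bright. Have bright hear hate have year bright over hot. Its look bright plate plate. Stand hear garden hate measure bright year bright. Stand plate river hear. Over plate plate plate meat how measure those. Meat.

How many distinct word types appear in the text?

Distinct types: {and, break, bright, evening, follow, garden, hate, have, hear, hot, how, its, look, me, measure, meat, new, over, plate, river, stand, those, watch, year}
V = 24

24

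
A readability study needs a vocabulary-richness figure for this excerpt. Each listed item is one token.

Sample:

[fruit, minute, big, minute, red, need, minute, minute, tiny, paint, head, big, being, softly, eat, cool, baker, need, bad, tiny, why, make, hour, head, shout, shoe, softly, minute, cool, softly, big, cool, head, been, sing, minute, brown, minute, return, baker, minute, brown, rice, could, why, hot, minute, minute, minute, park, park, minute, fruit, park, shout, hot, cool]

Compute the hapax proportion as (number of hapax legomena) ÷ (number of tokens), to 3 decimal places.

0.228

Frequencies: minute:12, cool:4, big:3, head:3, softly:3, park:3, fruit:2, need:2, tiny:2, baker:2, why:2, shout:2, brown:2, hot:2, red:1, paint:1, being:1, eat:1, bad:1, make:1, … (7 more, each freq 1)
Hapax count = 13; token count = 57.
Ratio = 13 / 57 = 0.228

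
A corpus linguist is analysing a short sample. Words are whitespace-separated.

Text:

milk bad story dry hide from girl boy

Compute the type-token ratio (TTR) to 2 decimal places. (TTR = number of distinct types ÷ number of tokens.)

N = 8 tokens, V = 8 types.
TTR = V / N = 8 / 8 = 1.00

1.00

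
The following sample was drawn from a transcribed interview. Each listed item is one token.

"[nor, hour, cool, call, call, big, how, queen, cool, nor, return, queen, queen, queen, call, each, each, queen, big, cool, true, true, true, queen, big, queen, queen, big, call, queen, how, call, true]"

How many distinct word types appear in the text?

Distinct types: {big, call, cool, each, hour, how, nor, queen, return, true}
V = 10

10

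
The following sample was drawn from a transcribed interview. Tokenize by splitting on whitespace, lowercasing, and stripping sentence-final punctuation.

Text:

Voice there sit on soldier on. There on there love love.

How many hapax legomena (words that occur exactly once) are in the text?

Frequencies: there:3, on:3, love:2, voice:1, sit:1, soldier:1
Hapax (freq=1): sit, soldier, voice

3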